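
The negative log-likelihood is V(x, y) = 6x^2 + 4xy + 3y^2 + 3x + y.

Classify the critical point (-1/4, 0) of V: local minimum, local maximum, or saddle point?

local minimum

The Hessian of V is constant: H = [[12, 4], [4, 6]].
det(H) = 12·6 − 4² = 56.
det(H) > 0 and tr(H) = 18 > 0, so H is positive definite and the point is a local minimum.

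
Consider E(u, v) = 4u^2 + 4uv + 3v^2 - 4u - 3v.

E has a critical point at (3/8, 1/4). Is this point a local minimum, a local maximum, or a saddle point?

The Hessian of E is constant: H = [[8, 4], [4, 6]].
det(H) = 8·6 − 4² = 32.
det(H) > 0 and tr(H) = 14 > 0, so H is positive definite and the point is a local minimum.

local minimum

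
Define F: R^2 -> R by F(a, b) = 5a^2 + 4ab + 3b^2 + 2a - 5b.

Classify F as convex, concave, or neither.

F is quadratic, so its Hessian is the constant matrix H = [[10, 4], [4, 6]].
det(H) = 44, tr(H) = 16.
det(H) > 0 and tr(H) > 0, so H is positive definite everywhere: convex.

convex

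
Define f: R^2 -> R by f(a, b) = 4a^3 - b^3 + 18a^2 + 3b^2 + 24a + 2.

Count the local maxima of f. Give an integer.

1

f separates as a function of a plus a function of b, so ∇f=0 decouples.
∂f/∂a = 12(a + 1)(a + 2) = 0 at a ∈ {-2, -1}; ∂f/∂b = -3b(b - 2) = 0 at b ∈ {0, 2}.
The Hessian is diagonal: diag(f_aa, f_bb). Second derivatives: f_aa(-2)=-12, f_aa(-1)=12; f_bb(0)=6, f_bb(2)=-6.
Local maxima occur where both diagonal entries negative: (-2, 2). Count: 1.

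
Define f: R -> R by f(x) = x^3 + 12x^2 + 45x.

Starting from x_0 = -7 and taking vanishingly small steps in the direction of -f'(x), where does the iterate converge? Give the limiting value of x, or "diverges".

f'(x) = 3(x + 3)(x + 5), so f'(-7) = 24.
Gradient descent moves in the -f' direction, i.e. x is decreasing.
There is no critical point below x=-7, and f' keeps the same sign, so the iterate runs off to −∞.

diverges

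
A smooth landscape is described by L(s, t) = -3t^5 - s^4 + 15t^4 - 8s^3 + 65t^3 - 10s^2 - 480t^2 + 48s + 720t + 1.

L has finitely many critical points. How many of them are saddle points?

L separates as a function of s plus a function of t, so ∇L=0 decouples.
∂L/∂s = -4(s - 1)(s + 3)(s + 4) = 0 at s ∈ {-4, -3, 1}; ∂L/∂t = -15(t - 4)(t - 3)(t - 1)(t + 4) = 0 at t ∈ {-4, 1, 3, 4}.
The Hessian is diagonal: diag(L_ss, L_tt). Second derivatives: L_ss(-4)=-20, L_ss(-3)=16, L_ss(1)=-80; L_tt(-4)=4200, L_tt(1)=-450, L_tt(3)=210, L_tt(4)=-360.
Saddle points occur where the two diagonal entries have opposite signs: (-4, -4), (-4, 3), (-3, 1), (-3, 4), (1, -4), (1, 3). Count: 6.

6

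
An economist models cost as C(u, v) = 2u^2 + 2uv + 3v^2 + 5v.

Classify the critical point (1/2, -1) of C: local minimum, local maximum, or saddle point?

The Hessian of C is constant: H = [[4, 2], [2, 6]].
det(H) = 4·6 − 2² = 20.
det(H) > 0 and tr(H) = 10 > 0, so H is positive definite and the point is a local minimum.

local minimum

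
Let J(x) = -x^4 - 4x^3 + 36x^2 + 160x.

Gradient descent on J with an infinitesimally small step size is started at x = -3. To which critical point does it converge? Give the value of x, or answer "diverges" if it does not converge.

-2

J'(x) = -4(x - 4)(x + 2)(x + 5), so J'(-3) = -56.
Gradient descent moves in the -J' direction, i.e. x is increasing.
The nearest critical point in that direction is x = -2, where J'' = 72 > 0 (a local minimum). The iterate converges there.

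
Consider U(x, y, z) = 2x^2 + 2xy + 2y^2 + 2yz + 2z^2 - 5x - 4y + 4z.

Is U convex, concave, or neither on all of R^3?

convex

U is quadratic, so its Hessian is the constant matrix H = [[4, 2, 0], [2, 4, 2], [0, 2, 4]].
Leading principal minors: 4, 12, 32.
All positive ⇒ H ≻ 0 ⇒ convex.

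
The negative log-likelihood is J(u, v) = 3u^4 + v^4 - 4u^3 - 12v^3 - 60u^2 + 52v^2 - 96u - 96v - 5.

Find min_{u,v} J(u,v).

J(u,v) separates as P(u) + Q(v) − 5, so its minimum is min P + min Q − 5.
P'(u) = 12(u - 4)(u + 1)(u + 2) vanishes at u ∈ {-2, -1, 4}; Q'(v) = 4(v - 4)(v - 3)(v - 2) vanishes at v ∈ {2, 3, 4}.
Local minima of P (where P''>0): P(-2)=32, P(4)=-832. Local minima of Q: Q(2)=-64, Q(4)=-64.
So the global minimum of J is P(4) + Q(2) − 5 = -832 − 64 − 5 = -901, attained at (4, 2).

-901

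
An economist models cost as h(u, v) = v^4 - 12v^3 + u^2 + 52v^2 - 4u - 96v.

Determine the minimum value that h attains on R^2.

-68

h(u,v) separates as P(u) + Q(v), so its minimum is min P + min Q.
P'(u) = 2u - 4 vanishes at u ∈ {2}; Q'(v) = 4(v - 4)(v - 3)(v - 2) vanishes at v ∈ {2, 3, 4}.
Local minima of P (where P''>0): P(2)=-4. Local minima of Q: Q(2)=-64, Q(4)=-64.
So the global minimum of h is P(2) + Q(2) = -4 − 64 = -68, attained at (2, 2).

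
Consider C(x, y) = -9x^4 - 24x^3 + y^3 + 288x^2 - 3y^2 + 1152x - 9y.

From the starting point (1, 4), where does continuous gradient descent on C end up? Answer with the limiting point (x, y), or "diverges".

(-2, 3)

C is separable, so gradient descent decouples: x follows -∂C/∂x, y follows -∂C/∂y.
∂C/∂x = -36(x - 4)(x + 2)(x + 4); at x=1 this is 1620, so x decreases.
∂C/∂y = 3(y - 3)(y + 1); at y=4 this is 15, so y decreases.
x converges to its nearest critical value -2 (a local min of the x-part); y converges to 3. The iterate converges to (-2, 3).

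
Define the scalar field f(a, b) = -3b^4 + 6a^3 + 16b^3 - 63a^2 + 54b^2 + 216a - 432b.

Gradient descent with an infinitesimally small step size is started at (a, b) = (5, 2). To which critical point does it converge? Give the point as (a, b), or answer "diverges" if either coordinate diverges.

f is separable, so gradient descent decouples: a follows -∂f/∂a, b follows -∂f/∂b.
∂f/∂a = 18(a - 4)(a - 3); at a=5 this is 36, so a decreases.
∂f/∂b = -12(b - 4)(b - 3)(b + 3); at b=2 this is -120, so b increases.
a converges to its nearest critical value 4 (a local min of the a-part); b converges to 3. The iterate converges to (4, 3).

(4, 3)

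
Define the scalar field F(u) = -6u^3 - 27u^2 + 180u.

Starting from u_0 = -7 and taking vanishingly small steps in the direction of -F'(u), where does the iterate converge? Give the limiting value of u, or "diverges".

-5

F'(u) = -18(u - 2)(u + 5), so F'(-7) = -324.
Gradient descent moves in the -F' direction, i.e. u is increasing.
The nearest critical point in that direction is u = -5, where F'' = 126 > 0 (a local minimum). The iterate converges there.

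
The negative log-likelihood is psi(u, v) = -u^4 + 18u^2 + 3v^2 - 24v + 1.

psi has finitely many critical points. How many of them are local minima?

1

psi separates as a function of u plus a function of v, so ∇psi=0 decouples.
∂psi/∂u = -4u(u - 3)(u + 3) = 0 at u ∈ {-3, 0, 3}; ∂psi/∂v = 6(v - 4) = 0 at v ∈ {4}.
The Hessian is diagonal: diag(psi_uu, psi_vv). Second derivatives: psi_uu(-3)=-72, psi_uu(0)=36, psi_uu(3)=-72; psi_vv(4)=6.
Local minima occur where both diagonal entries positive: (0, 4). Count: 1.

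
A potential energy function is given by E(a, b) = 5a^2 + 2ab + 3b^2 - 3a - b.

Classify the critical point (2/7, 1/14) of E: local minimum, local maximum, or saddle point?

local minimum

The Hessian of E is constant: H = [[10, 2], [2, 6]].
det(H) = 10·6 − 2² = 56.
det(H) > 0 and tr(H) = 16 > 0, so H is positive definite and the point is a local minimum.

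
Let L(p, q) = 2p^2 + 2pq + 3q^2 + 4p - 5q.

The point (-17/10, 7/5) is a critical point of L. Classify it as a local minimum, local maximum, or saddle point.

local minimum

The Hessian of L is constant: H = [[4, 2], [2, 6]].
det(H) = 4·6 − 2² = 20.
det(H) > 0 and tr(H) = 10 > 0, so H is positive definite and the point is a local minimum.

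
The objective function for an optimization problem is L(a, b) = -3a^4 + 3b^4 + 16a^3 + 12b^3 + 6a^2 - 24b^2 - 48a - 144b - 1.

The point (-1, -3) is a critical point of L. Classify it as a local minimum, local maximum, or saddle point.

The mixed partial ∂²L/∂a∂b is 0, so the Hessian at any point is diag(L_aa, L_bb) = diag(12(-3a^2 + 8a + 1), 12(3b^2 + 6b - 4)).
At (-1, -3): H = diag(-120, 60).
The eigenvalues have opposite signs, so H is indefinite: a saddle point.

saddle point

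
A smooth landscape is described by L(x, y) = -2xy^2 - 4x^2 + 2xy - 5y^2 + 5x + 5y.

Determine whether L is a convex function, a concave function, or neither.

The term -2xy^2 is cubic, so the Hessian is not constant.
∂²L/∂y² = -4x - 10, which takes both signs as x varies (negative for sufficiently large x). A diagonal entry of the Hessian changing sign means the Hessian is neither positive- nor negative-semidefinite on all of R^2.

neither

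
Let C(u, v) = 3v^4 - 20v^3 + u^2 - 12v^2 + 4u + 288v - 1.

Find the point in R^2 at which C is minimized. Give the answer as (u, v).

(-2, -2)

C(u,v) separates as P(u) + Q(v) − 1, so its minimum is min P + min Q − 1.
P'(u) = 2u + 4 vanishes at u ∈ {-2}; Q'(v) = 12(v - 4)(v - 3)(v + 2) vanishes at v ∈ {-2, 3, 4}.
Local minima of P (where P''>0): P(-2)=-4. Local minima of Q: Q(-2)=-416, Q(4)=448.
So the global minimum of C is P(-2) + Q(-2) − 1 = -4 − 416 − 1 = -421, attained at (-2, -2).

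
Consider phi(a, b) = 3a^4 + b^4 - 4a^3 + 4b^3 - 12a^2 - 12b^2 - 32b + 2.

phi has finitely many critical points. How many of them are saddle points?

4

phi separates as a function of a plus a function of b, so ∇phi=0 decouples.
∂phi/∂a = 12a(a - 2)(a + 1) = 0 at a ∈ {-1, 0, 2}; ∂phi/∂b = 4(b - 2)(b + 1)(b + 4) = 0 at b ∈ {-4, -1, 2}.
The Hessian is diagonal: diag(phi_aa, phi_bb). Second derivatives: phi_aa(-1)=36, phi_aa(0)=-24, phi_aa(2)=72; phi_bb(-4)=72, phi_bb(-1)=-36, phi_bb(2)=72.
Saddle points occur where the two diagonal entries have opposite signs: (-1, -1), (0, -4), (0, 2), (2, -1). Count: 4.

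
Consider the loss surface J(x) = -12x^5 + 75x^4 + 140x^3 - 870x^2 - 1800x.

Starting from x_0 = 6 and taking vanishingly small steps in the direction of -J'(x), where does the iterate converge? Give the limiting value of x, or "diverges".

diverges

J'(x) = -60(x - 5)(x - 3)(x + 1)(x + 2), so J'(6) = -10080.
Gradient descent moves in the -J' direction, i.e. x is increasing.
There is no critical point above x=6, and J' keeps the same sign, so the iterate runs off to +∞.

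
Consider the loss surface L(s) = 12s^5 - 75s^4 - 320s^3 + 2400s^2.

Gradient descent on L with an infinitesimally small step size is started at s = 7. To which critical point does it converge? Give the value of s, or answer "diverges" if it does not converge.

5

L'(s) = 60s(s - 5)(s - 4)(s + 4), so L'(7) = 27720.
Gradient descent moves in the -L' direction, i.e. s is decreasing.
The nearest critical point in that direction is s = 5, where L'' = 2700 > 0 (a local minimum). The iterate converges there.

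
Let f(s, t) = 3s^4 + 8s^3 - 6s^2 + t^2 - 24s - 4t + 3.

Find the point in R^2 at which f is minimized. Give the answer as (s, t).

(1, 2)

f(s,t) separates as P(s) + Q(t) + 3, so its minimum is min P + min Q + 3.
P'(s) = 12(s - 1)(s + 1)(s + 2) vanishes at s ∈ {-2, -1, 1}; Q'(t) = 2(t - 2) vanishes at t ∈ {2}.
Local minima of P (where P''>0): P(-2)=8, P(1)=-19. Local minima of Q: Q(2)=-4.
So the global minimum of f is P(1) + Q(2) + 3 = -19 − 4 + 3 = -20, attained at (1, 2).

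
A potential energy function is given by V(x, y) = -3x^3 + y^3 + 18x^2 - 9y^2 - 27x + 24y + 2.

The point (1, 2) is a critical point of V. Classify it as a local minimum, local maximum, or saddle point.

saddle point

The mixed partial ∂²V/∂x∂y is 0, so the Hessian at any point is diag(V_xx, V_yy) = diag(18(-x + 2), 6(y - 3)).
At (1, 2): H = diag(18, -6).
The eigenvalues have opposite signs, so H is indefinite: a saddle point.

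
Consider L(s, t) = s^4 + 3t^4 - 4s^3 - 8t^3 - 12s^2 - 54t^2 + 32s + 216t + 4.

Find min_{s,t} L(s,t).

-735

L(s,t) separates as P(s) + Q(t) + 4, so its minimum is min P + min Q + 4.
P'(s) = 4(s - 4)(s - 1)(s + 2) vanishes at s ∈ {-2, 1, 4}; Q'(t) = 12(t - 3)(t - 2)(t + 3) vanishes at t ∈ {-3, 2, 3}.
Local minima of P (where P''>0): P(-2)=-64, P(4)=-64. Local minima of Q: Q(-3)=-675, Q(3)=189.
So the global minimum of L is P(-2) + Q(-3) + 4 = -64 − 675 + 4 = -735, attained at (-2, -3).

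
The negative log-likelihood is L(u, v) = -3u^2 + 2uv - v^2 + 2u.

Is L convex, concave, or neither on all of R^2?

L is quadratic, so its Hessian is the constant matrix H = [[-6, 2], [2, -2]].
det(H) = 8, tr(H) = -8.
det(H) > 0 and tr(H) < 0, so H is negative definite everywhere: concave.

concave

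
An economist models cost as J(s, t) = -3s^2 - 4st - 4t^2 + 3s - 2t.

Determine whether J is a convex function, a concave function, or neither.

concave

J is quadratic, so its Hessian is the constant matrix H = [[-6, -4], [-4, -8]].
det(H) = 32, tr(H) = -14.
det(H) > 0 and tr(H) < 0, so H is negative definite everywhere: concave.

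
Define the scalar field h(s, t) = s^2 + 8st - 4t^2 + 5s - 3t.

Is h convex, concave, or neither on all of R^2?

h is quadratic, so its Hessian is the constant matrix H = [[2, 8], [8, -8]].
det(H) = -80, tr(H) = -6.
det(H) < 0, so H is indefinite: neither convex nor concave.

neither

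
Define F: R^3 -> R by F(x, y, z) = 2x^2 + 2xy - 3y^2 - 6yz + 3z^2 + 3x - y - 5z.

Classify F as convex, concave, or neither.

F is quadratic, so its Hessian is the constant matrix H = [[4, 2, 0], [2, -6, -6], [0, -6, 6]].
Leading principal minors: 4, -28, -312.
Neither pattern holds ⇒ H is indefinite ⇒ neither convex nor concave.

neither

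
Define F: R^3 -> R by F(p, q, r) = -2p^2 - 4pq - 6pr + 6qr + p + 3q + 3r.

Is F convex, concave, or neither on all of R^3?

F is quadratic, so its Hessian is the constant matrix H = [[-4, -4, -6], [-4, 0, 6], [-6, 6, 0]].
Leading principal minors: -4, -16, 432.
Neither pattern holds ⇒ H is indefinite ⇒ neither convex nor concave.

neither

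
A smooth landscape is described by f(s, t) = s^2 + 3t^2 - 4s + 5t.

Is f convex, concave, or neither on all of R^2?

convex

f is quadratic, so its Hessian is the constant matrix H = [[2, 0], [0, 6]].
det(H) = 12, tr(H) = 8.
det(H) > 0 and tr(H) > 0, so H is positive definite everywhere: convex.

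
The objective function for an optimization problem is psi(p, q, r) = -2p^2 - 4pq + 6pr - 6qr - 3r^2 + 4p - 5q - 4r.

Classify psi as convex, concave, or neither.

neither

psi is quadratic, so its Hessian is the constant matrix H = [[-4, -4, 6], [-4, 0, -6], [6, -6, -6]].
Leading principal minors: -4, -16, 528.
Neither pattern holds ⇒ H is indefinite ⇒ neither convex nor concave.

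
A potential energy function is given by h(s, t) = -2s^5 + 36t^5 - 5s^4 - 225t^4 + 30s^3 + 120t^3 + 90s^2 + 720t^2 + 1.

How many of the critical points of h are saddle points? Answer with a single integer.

h separates as a function of s plus a function of t, so ∇h=0 decouples.
∂h/∂s = -10s(s - 3)(s + 2)(s + 3) = 0 at s ∈ {-3, -2, 0, 3}; ∂h/∂t = 180t(t - 4)(t - 2)(t + 1) = 0 at t ∈ {-1, 0, 2, 4}.
The Hessian is diagonal: diag(h_ss, h_tt). Second derivatives: h_ss(-3)=180, h_ss(-2)=-100, h_ss(0)=180, h_ss(3)=-900; h_tt(-1)=-2700, h_tt(0)=1440, h_tt(2)=-2160, h_tt(4)=7200.
Saddle points occur where the two diagonal entries have opposite signs: (-3, -1), (-3, 2), (-2, 0), (-2, 4), (0, -1), (0, 2), (3, 0), (3, 4). Count: 8.

8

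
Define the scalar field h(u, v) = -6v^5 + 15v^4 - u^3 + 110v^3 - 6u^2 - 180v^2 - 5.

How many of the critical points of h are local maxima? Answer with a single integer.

2

h separates as a function of u plus a function of v, so ∇h=0 decouples.
∂h/∂u = -3u(u + 4) = 0 at u ∈ {-4, 0}; ∂h/∂v = -30v(v - 4)(v - 1)(v + 3) = 0 at v ∈ {-3, 0, 1, 4}.
The Hessian is diagonal: diag(h_uu, h_vv). Second derivatives: h_uu(-4)=12, h_uu(0)=-12; h_vv(-3)=2520, h_vv(0)=-360, h_vv(1)=360, h_vv(4)=-2520.
Local maxima occur where both diagonal entries negative: (0, 0), (0, 4). Count: 2.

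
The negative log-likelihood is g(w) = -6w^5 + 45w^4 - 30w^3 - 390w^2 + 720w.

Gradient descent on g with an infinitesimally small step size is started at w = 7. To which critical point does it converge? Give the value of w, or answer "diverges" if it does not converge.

diverges

g'(w) = -30(w - 4)(w - 3)(w - 1)(w + 2), so g'(7) = -19440.
Gradient descent moves in the -g' direction, i.e. w is increasing.
There is no critical point above w=7, and g' keeps the same sign, so the iterate runs off to +∞.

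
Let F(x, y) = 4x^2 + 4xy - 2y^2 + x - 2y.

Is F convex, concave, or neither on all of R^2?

neither

F is quadratic, so its Hessian is the constant matrix H = [[8, 4], [4, -4]].
det(H) = -48, tr(H) = 4.
det(H) < 0, so H is indefinite: neither convex nor concave.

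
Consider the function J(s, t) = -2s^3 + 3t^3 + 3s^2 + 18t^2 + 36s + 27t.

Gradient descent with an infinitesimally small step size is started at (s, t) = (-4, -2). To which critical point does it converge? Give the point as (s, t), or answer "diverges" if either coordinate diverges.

(-2, -1)

J is separable, so gradient descent decouples: s follows -∂J/∂s, t follows -∂J/∂t.
∂J/∂s = -6(s - 3)(s + 2); at s=-4 this is -84, so s increases.
∂J/∂t = 9(t + 1)(t + 3); at t=-2 this is -9, so t increases.
s converges to its nearest critical value -2 (a local min of the s-part); t converges to -1. The iterate converges to (-2, -1).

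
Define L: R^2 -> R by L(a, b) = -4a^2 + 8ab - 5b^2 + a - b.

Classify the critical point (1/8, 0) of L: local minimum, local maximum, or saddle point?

The Hessian of L is constant: H = [[-8, 8], [8, -10]].
det(H) = (-8)·(-10) − 8² = 16.
det(H) > 0 and tr(H) = -18 < 0, so H is negative definite and the point is a local maximum.

local maximum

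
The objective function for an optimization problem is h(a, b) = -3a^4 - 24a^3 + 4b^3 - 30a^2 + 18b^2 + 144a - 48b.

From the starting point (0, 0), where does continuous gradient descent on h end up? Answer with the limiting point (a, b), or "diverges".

h is separable, so gradient descent decouples: a follows -∂h/∂a, b follows -∂h/∂b.
∂h/∂a = -12(a - 1)(a + 3)(a + 4); at a=0 this is 144, so a decreases.
∂h/∂b = 12(b - 1)(b + 4); at b=0 this is -48, so b increases.
a converges to its nearest critical value -3 (a local min of the a-part); b converges to 1. The iterate converges to (-3, 1).

(-3, 1)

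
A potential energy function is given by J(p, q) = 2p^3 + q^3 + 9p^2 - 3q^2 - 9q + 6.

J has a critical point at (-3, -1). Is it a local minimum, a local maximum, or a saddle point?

local maximum

The mixed partial ∂²J/∂p∂q is 0, so the Hessian at any point is diag(J_pp, J_qq) = diag(6(2p + 3), 6(q - 1)).
At (-3, -1): H = diag(-18, -12).
Both eigenvalues are negative, so H is negative definite: a local maximum.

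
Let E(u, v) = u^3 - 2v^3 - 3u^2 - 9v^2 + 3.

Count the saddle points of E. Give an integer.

2

E separates as a function of u plus a function of v, so ∇E=0 decouples.
∂E/∂u = 3u(u - 2) = 0 at u ∈ {0, 2}; ∂E/∂v = -6v(v + 3) = 0 at v ∈ {-3, 0}.
The Hessian is diagonal: diag(E_uu, E_vv). Second derivatives: E_uu(0)=-6, E_uu(2)=6; E_vv(-3)=18, E_vv(0)=-18.
Saddle points occur where the two diagonal entries have opposite signs: (0, -3), (2, 0). Count: 2.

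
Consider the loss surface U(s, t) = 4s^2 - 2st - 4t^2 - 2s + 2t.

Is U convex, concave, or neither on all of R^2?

U is quadratic, so its Hessian is the constant matrix H = [[8, -2], [-2, -8]].
det(H) = -68, tr(H) = 0.
det(H) < 0, so H is indefinite: neither convex nor concave.

neither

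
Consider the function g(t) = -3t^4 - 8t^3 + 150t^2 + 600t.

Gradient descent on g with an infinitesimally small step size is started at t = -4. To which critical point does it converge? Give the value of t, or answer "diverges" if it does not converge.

g'(t) = -12(t - 5)(t + 2)(t + 5), so g'(-4) = -216.
Gradient descent moves in the -g' direction, i.e. t is increasing.
The nearest critical point in that direction is t = -2, where g'' = 252 > 0 (a local minimum). The iterate converges there.

-2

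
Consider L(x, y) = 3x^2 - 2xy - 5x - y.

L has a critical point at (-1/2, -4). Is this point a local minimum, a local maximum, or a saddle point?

The Hessian of L is constant: H = [[6, -2], [-2, 0]].
det(H) = 6·0 − (-2)² = -4.
Since det(H) < 0, H is indefinite and the critical point is a saddle point.

saddle point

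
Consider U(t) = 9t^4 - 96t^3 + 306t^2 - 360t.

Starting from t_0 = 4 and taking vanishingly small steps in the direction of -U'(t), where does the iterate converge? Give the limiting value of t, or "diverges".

U'(t) = 36(t - 5)(t - 2)(t - 1), so U'(4) = -216.
Gradient descent moves in the -U' direction, i.e. t is increasing.
The nearest critical point in that direction is t = 5, where U'' = 432 > 0 (a local minimum). The iterate converges there.

5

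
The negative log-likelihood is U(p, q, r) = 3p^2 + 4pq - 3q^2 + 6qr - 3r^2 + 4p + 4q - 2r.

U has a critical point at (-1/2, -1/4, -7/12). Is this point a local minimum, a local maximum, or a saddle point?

The Hessian is constant: H = [[6, 4, 0], [4, -6, 6], [0, 6, -6]].
Leading principal minors: Δ₁ = 6, Δ₂ = -52, Δ₃ = 96.
The minors fit neither the all-positive nor the alternating-sign pattern, so H is indefinite: a saddle point.

saddle point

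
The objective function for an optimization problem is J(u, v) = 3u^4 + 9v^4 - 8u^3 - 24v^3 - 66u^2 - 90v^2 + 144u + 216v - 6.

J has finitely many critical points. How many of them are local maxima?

1

J separates as a function of u plus a function of v, so ∇J=0 decouples.
∂J/∂u = 12(u - 4)(u - 1)(u + 3) = 0 at u ∈ {-3, 1, 4}; ∂J/∂v = 36(v - 3)(v - 1)(v + 2) = 0 at v ∈ {-2, 1, 3}.
The Hessian is diagonal: diag(J_uu, J_vv). Second derivatives: J_uu(-3)=336, J_uu(1)=-144, J_uu(4)=252; J_vv(-2)=540, J_vv(1)=-216, J_vv(3)=360.
Local maxima occur where both diagonal entries negative: (1, 1). Count: 1.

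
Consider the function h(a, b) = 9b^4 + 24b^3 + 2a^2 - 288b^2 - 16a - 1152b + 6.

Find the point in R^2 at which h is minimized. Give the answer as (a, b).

(4, 4)

h(a,b) separates as P(a) + Q(b) + 6, so its minimum is min P + min Q + 6.
P'(a) = 4a - 16 vanishes at a ∈ {4}; Q'(b) = 36(b - 4)(b + 2)(b + 4) vanishes at b ∈ {-4, -2, 4}.
Local minima of P (where P''>0): P(4)=-32. Local minima of Q: Q(-4)=768, Q(4)=-5376.
So the global minimum of h is P(4) + Q(4) + 6 = -32 − 5376 + 6 = -5402, attained at (4, 4).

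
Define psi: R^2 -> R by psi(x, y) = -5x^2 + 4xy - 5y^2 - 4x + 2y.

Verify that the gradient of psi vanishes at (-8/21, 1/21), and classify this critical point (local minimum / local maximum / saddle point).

local maximum

∇psi = (-10x + 4y - 4, 4x - 10y + 2); substituting (-8/21, 1/21) gives ∇psi = (0, 0), so (-8/21, 1/21) is indeed a critical point.
The Hessian of psi is constant: H = [[-10, 4], [4, -10]].
det(H) = (-10)·(-10) − 4² = 84.
det(H) > 0 and tr(H) = -20 < 0, so H is negative definite and the point is a local maximum.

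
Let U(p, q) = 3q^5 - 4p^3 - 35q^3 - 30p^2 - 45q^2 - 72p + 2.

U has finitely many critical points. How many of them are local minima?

U separates as a function of p plus a function of q, so ∇U=0 decouples.
∂U/∂p = -12(p + 2)(p + 3) = 0 at p ∈ {-3, -2}; ∂U/∂q = 15q(q - 3)(q + 1)(q + 2) = 0 at q ∈ {-2, -1, 0, 3}.
The Hessian is diagonal: diag(U_pp, U_qq). Second derivatives: U_pp(-3)=12, U_pp(-2)=-12; U_qq(-2)=-150, U_qq(-1)=60, U_qq(0)=-90, U_qq(3)=900.
Local minima occur where both diagonal entries positive: (-3, -1), (-3, 3). Count: 2.

2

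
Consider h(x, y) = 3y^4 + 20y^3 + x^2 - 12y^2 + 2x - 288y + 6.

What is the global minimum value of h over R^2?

-411

h(x,y) separates as P(x) + Q(y) + 6, so its minimum is min P + min Q + 6.
P'(x) = 2x + 2 vanishes at x ∈ {-1}; Q'(y) = 12(y - 2)(y + 3)(y + 4) vanishes at y ∈ {-4, -3, 2}.
Local minima of P (where P''>0): P(-1)=-1. Local minima of Q: Q(-4)=448, Q(2)=-416.
So the global minimum of h is P(-1) + Q(2) + 6 = -1 − 416 + 6 = -411, attained at (-1, 2).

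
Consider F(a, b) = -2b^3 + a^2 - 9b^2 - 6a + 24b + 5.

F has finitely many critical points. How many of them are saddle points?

F separates as a function of a plus a function of b, so ∇F=0 decouples.
∂F/∂a = 2(a - 3) = 0 at a ∈ {3}; ∂F/∂b = -6(b - 1)(b + 4) = 0 at b ∈ {-4, 1}.
The Hessian is diagonal: diag(F_aa, F_bb). Second derivatives: F_aa(3)=2; F_bb(-4)=30, F_bb(1)=-30.
Saddle points occur where the two diagonal entries have opposite signs: (3, 1). Count: 1.

1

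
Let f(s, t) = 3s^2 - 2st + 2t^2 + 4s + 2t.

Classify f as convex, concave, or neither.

convex

f is quadratic, so its Hessian is the constant matrix H = [[6, -2], [-2, 4]].
det(H) = 20, tr(H) = 10.
det(H) > 0 and tr(H) > 0, so H is positive definite everywhere: convex.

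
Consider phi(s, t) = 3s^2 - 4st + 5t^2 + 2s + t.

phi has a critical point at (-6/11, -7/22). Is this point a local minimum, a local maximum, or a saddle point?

local minimum

The Hessian of phi is constant: H = [[6, -4], [-4, 10]].
det(H) = 6·10 − (-4)² = 44.
det(H) > 0 and tr(H) = 16 > 0, so H is positive definite and the point is a local minimum.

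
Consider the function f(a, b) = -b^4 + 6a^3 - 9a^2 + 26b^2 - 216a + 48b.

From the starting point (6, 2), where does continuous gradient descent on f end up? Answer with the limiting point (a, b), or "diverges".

f is separable, so gradient descent decouples: a follows -∂f/∂a, b follows -∂f/∂b.
∂f/∂a = 18(a - 4)(a + 3); at a=6 this is 324, so a decreases.
∂f/∂b = -4(b - 4)(b + 1)(b + 3); at b=2 this is 120, so b decreases.
a converges to its nearest critical value 4 (a local min of the a-part); b converges to -1. The iterate converges to (4, -1).

(4, -1)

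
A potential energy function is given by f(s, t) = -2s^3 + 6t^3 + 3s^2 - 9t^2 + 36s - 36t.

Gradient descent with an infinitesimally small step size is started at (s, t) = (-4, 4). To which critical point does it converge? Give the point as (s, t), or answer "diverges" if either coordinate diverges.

f is separable, so gradient descent decouples: s follows -∂f/∂s, t follows -∂f/∂t.
∂f/∂s = -6(s - 3)(s + 2); at s=-4 this is -84, so s increases.
∂f/∂t = 18(t - 2)(t + 1); at t=4 this is 180, so t decreases.
s converges to its nearest critical value -2 (a local min of the s-part); t converges to 2. The iterate converges to (-2, 2).

(-2, 2)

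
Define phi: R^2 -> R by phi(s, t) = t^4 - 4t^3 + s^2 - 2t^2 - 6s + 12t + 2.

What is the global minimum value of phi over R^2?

phi(s,t) separates as P(s) + Q(t) + 2, so its minimum is min P + min Q + 2.
P'(s) = 2s - 6 vanishes at s ∈ {3}; Q'(t) = 4(t - 3)(t - 1)(t + 1) vanishes at t ∈ {-1, 1, 3}.
Local minima of P (where P''>0): P(3)=-9. Local minima of Q: Q(-1)=-9, Q(3)=-9.
So the global minimum of phi is P(3) + Q(-1) + 2 = -9 − 9 + 2 = -16, attained at (3, -1).

-16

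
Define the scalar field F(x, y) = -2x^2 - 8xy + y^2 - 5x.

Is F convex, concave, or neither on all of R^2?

neither

F is quadratic, so its Hessian is the constant matrix H = [[-4, -8], [-8, 2]].
det(H) = -72, tr(H) = -2.
det(H) < 0, so H is indefinite: neither convex nor concave.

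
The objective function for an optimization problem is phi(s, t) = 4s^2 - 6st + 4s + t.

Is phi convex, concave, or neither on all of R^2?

neither

phi is quadratic, so its Hessian is the constant matrix H = [[8, -6], [-6, 0]].
det(H) = -36, tr(H) = 8.
det(H) < 0, so H is indefinite: neither convex nor concave.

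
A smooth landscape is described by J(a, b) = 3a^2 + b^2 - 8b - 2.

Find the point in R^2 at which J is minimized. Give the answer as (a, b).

(0, 4)

J(a,b) separates as P(a) + Q(b) − 2, so its minimum is min P + min Q − 2.
P'(a) = 6a vanishes at a ∈ {0}; Q'(b) = 2b - 8 vanishes at b ∈ {4}.
Local minima of P (where P''>0): P(0)=0. Local minima of Q: Q(4)=-16.
So the global minimum of J is P(0) + Q(4) − 2 = 0 − 16 − 2 = -18, attained at (0, 4).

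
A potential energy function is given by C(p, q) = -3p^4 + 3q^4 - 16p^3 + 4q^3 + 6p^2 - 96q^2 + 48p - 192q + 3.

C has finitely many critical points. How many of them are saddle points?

C separates as a function of p plus a function of q, so ∇C=0 decouples.
∂C/∂p = -12(p - 1)(p + 1)(p + 4) = 0 at p ∈ {-4, -1, 1}; ∂C/∂q = 12(q - 4)(q + 1)(q + 4) = 0 at q ∈ {-4, -1, 4}.
The Hessian is diagonal: diag(C_pp, C_qq). Second derivatives: C_pp(-4)=-180, C_pp(-1)=72, C_pp(1)=-120; C_qq(-4)=288, C_qq(-1)=-180, C_qq(4)=480.
Saddle points occur where the two diagonal entries have opposite signs: (-4, -4), (-4, 4), (-1, -1), (1, -4), (1, 4). Count: 5.

5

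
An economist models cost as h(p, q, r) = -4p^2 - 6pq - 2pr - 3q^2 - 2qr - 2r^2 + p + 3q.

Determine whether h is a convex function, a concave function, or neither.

concave

h is quadratic, so its Hessian is the constant matrix H = [[-8, -6, -2], [-6, -6, -2], [-2, -2, -4]].
Leading principal minors: -8, 12, -40.
Signs alternate −, +, − ⇒ H ≺ 0 ⇒ concave.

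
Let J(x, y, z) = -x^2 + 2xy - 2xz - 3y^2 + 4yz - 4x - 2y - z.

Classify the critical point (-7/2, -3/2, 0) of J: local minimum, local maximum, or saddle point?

The Hessian is constant: H = [[-2, 2, -2], [2, -6, 4], [-2, 4, 0]].
Leading principal minors: Δ₁ = -2, Δ₂ = 8, Δ₃ = 24.
The minors fit neither the all-positive nor the alternating-sign pattern, so H is indefinite: a saddle point.

saddle point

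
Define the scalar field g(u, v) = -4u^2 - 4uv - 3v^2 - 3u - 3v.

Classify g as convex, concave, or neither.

g is quadratic, so its Hessian is the constant matrix H = [[-8, -4], [-4, -6]].
det(H) = 32, tr(H) = -14.
det(H) > 0 and tr(H) < 0, so H is negative definite everywhere: concave.

concave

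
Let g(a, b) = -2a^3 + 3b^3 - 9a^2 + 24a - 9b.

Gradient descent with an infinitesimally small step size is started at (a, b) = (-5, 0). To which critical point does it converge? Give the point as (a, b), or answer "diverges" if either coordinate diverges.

g is separable, so gradient descent decouples: a follows -∂g/∂a, b follows -∂g/∂b.
∂g/∂a = -6(a - 1)(a + 4); at a=-5 this is -36, so a increases.
∂g/∂b = 9(b - 1)(b + 1); at b=0 this is -9, so b increases.
a converges to its nearest critical value -4 (a local min of the a-part); b converges to 1. The iterate converges to (-4, 1).

(-4, 1)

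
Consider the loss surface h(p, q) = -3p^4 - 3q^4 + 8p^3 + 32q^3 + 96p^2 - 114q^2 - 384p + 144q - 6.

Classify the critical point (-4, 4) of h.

local maximum

The mixed partial ∂²h/∂p∂q is 0, so the Hessian at any point is diag(h_pp, h_qq) = diag(12(-3p^2 + 4p + 16), 12(-3q^2 + 16q - 19)).
At (-4, 4): H = diag(-576, -36).
Both eigenvalues are negative, so H is negative definite: a local maximum.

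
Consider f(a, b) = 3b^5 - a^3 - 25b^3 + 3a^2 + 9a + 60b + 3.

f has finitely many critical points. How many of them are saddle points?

f separates as a function of a plus a function of b, so ∇f=0 decouples.
∂f/∂a = -3(a - 3)(a + 1) = 0 at a ∈ {-1, 3}; ∂f/∂b = 15(b - 2)(b - 1)(b + 1)(b + 2) = 0 at b ∈ {-2, -1, 1, 2}.
The Hessian is diagonal: diag(f_aa, f_bb). Second derivatives: f_aa(-1)=12, f_aa(3)=-12; f_bb(-2)=-180, f_bb(-1)=90, f_bb(1)=-90, f_bb(2)=180.
Saddle points occur where the two diagonal entries have opposite signs: (-1, -2), (-1, 1), (3, -1), (3, 2). Count: 4.

4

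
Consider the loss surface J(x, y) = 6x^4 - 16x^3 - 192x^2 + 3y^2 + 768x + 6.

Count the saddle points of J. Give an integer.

1

J separates as a function of x plus a function of y, so ∇J=0 decouples.
∂J/∂x = 24(x - 4)(x - 2)(x + 4) = 0 at x ∈ {-4, 2, 4}; ∂J/∂y = 6y = 0 at y ∈ {0}.
The Hessian is diagonal: diag(J_xx, J_yy). Second derivatives: J_xx(-4)=1152, J_xx(2)=-288, J_xx(4)=384; J_yy(0)=6.
Saddle points occur where the two diagonal entries have opposite signs: (2, 0). Count: 1.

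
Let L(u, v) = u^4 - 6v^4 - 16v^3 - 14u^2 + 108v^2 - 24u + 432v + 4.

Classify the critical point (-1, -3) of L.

The mixed partial ∂²L/∂u∂v is 0, so the Hessian at any point is diag(L_uu, L_vv) = diag(4(3u^2 - 7), 24(-3v^2 - 4v + 9)).
At (-1, -3): H = diag(-16, -144).
Both eigenvalues are negative, so H is negative definite: a local maximum.

local maximum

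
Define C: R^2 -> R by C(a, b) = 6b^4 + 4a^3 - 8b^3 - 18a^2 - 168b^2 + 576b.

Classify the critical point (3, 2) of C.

The mixed partial ∂²C/∂a∂b is 0, so the Hessian at any point is diag(C_aa, C_bb) = diag(12(2a - 3), 24(3b^2 - 2b - 14)).
At (3, 2): H = diag(36, -144).
The eigenvalues have opposite signs, so H is indefinite: a saddle point.

saddle point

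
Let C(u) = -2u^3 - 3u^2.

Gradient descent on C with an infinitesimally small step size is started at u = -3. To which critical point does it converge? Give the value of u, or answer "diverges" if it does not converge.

-1

C'(u) = -6u(u + 1), so C'(-3) = -36.
Gradient descent moves in the -C' direction, i.e. u is increasing.
The nearest critical point in that direction is u = -1, where C'' = 6 > 0 (a local minimum). The iterate converges there.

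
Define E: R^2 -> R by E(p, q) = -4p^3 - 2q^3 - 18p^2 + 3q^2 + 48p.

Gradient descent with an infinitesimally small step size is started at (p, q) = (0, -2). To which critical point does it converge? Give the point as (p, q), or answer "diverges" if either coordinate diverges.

E is separable, so gradient descent decouples: p follows -∂E/∂p, q follows -∂E/∂q.
∂E/∂p = -12(p - 1)(p + 4); at p=0 this is 48, so p decreases.
∂E/∂q = -6q(q - 1); at q=-2 this is -36, so q increases.
p converges to its nearest critical value -4 (a local min of the p-part); q converges to 0. The iterate converges to (-4, 0).

(-4, 0)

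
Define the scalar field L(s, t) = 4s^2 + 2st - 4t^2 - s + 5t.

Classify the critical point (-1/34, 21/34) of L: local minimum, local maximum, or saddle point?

saddle point

The Hessian of L is constant: H = [[8, 2], [2, -8]].
det(H) = 8·(-8) − 2² = -68.
Since det(H) < 0, H is indefinite and the critical point is a saddle point.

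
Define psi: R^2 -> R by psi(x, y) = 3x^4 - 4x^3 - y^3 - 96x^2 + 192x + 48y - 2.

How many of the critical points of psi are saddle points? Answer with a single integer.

psi separates as a function of x plus a function of y, so ∇psi=0 decouples.
∂psi/∂x = 12(x - 4)(x - 1)(x + 4) = 0 at x ∈ {-4, 1, 4}; ∂psi/∂y = -3(y - 4)(y + 4) = 0 at y ∈ {-4, 4}.
The Hessian is diagonal: diag(psi_xx, psi_yy). Second derivatives: psi_xx(-4)=480, psi_xx(1)=-180, psi_xx(4)=288; psi_yy(-4)=24, psi_yy(4)=-24.
Saddle points occur where the two diagonal entries have opposite signs: (-4, 4), (1, -4), (4, 4). Count: 3.

3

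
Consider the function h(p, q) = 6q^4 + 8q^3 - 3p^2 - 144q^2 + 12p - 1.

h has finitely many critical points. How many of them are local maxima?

1

h separates as a function of p plus a function of q, so ∇h=0 decouples.
∂h/∂p = -6(p - 2) = 0 at p ∈ {2}; ∂h/∂q = 24q(q - 3)(q + 4) = 0 at q ∈ {-4, 0, 3}.
The Hessian is diagonal: diag(h_pp, h_qq). Second derivatives: h_pp(2)=-6; h_qq(-4)=672, h_qq(0)=-288, h_qq(3)=504.
Local maxima occur where both diagonal entries negative: (2, 0). Count: 1.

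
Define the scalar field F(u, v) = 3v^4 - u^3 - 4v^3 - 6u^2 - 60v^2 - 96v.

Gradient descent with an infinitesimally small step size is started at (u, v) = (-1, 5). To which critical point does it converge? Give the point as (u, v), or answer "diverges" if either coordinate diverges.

(-4, 4)

F is separable, so gradient descent decouples: u follows -∂F/∂u, v follows -∂F/∂v.
∂F/∂u = -3u(u + 4); at u=-1 this is 9, so u decreases.
∂F/∂v = 12(v - 4)(v + 1)(v + 2); at v=5 this is 504, so v decreases.
u converges to its nearest critical value -4 (a local min of the u-part); v converges to 4. The iterate converges to (-4, 4).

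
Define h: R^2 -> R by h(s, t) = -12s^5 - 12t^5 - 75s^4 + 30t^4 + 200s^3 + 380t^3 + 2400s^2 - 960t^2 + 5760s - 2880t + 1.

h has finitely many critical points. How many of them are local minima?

h separates as a function of s plus a function of t, so ∇h=0 decouples.
∂h/∂s = -60(s - 4)(s + 2)(s + 3)(s + 4) = 0 at s ∈ {-4, -3, -2, 4}; ∂h/∂t = -60(t - 4)(t - 3)(t + 1)(t + 4) = 0 at t ∈ {-4, -1, 3, 4}.
The Hessian is diagonal: diag(h_ss, h_tt). Second derivatives: h_ss(-4)=960, h_ss(-3)=-420, h_ss(-2)=720, h_ss(4)=-20160; h_tt(-4)=10080, h_tt(-1)=-3600, h_tt(3)=1680, h_tt(4)=-2400.
Local minima occur where both diagonal entries positive: (-4, -4), (-4, 3), (-2, -4), (-2, 3). Count: 4.

4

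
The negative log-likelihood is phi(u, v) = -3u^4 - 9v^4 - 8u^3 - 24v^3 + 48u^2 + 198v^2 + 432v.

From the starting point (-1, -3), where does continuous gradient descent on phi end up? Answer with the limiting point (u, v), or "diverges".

(0, -1)

phi is separable, so gradient descent decouples: u follows -∂phi/∂u, v follows -∂phi/∂v.
∂phi/∂u = -12u(u - 2)(u + 4); at u=-1 this is -108, so u increases.
∂phi/∂v = -36(v - 3)(v + 1)(v + 4); at v=-3 this is -432, so v increases.
u converges to its nearest critical value 0 (a local min of the u-part); v converges to -1. The iterate converges to (0, -1).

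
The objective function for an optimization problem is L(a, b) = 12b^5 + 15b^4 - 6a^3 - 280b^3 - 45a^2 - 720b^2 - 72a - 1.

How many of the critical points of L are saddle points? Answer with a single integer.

L separates as a function of a plus a function of b, so ∇L=0 decouples.
∂L/∂a = -18(a + 1)(a + 4) = 0 at a ∈ {-4, -1}; ∂L/∂b = 60b(b - 4)(b + 2)(b + 3) = 0 at b ∈ {-3, -2, 0, 4}.
The Hessian is diagonal: diag(L_aa, L_bb). Second derivatives: L_aa(-4)=54, L_aa(-1)=-54; L_bb(-3)=-1260, L_bb(-2)=720, L_bb(0)=-1440, L_bb(4)=10080.
Saddle points occur where the two diagonal entries have opposite signs: (-4, -3), (-4, 0), (-1, -2), (-1, 4). Count: 4.

4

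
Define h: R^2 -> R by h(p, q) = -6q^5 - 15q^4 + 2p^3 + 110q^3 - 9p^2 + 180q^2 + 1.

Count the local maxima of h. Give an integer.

h separates as a function of p plus a function of q, so ∇h=0 decouples.
∂h/∂p = 6p(p - 3) = 0 at p ∈ {0, 3}; ∂h/∂q = -30q(q - 3)(q + 1)(q + 4) = 0 at q ∈ {-4, -1, 0, 3}.
The Hessian is diagonal: diag(h_pp, h_qq). Second derivatives: h_pp(0)=-18, h_pp(3)=18; h_qq(-4)=2520, h_qq(-1)=-360, h_qq(0)=360, h_qq(3)=-2520.
Local maxima occur where both diagonal entries negative: (0, -1), (0, 3). Count: 2.

2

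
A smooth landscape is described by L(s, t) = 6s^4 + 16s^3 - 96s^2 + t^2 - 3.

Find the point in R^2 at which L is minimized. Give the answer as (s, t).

L(s,t) separates as P(s) + Q(t) − 3, so its minimum is min P + min Q − 3.
P'(s) = 24s(s - 2)(s + 4) vanishes at s ∈ {-4, 0, 2}; Q'(t) = 2t vanishes at t ∈ {0}.
Local minima of P (where P''>0): P(-4)=-1024, P(2)=-160. Local minima of Q: Q(0)=0.
So the global minimum of L is P(-4) + Q(0) − 3 = -1024 + 0 − 3 = -1027, attained at (-4, 0).

(-4, 0)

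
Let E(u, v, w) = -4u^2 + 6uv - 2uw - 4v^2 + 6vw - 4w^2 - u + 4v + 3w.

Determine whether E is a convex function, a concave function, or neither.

E is quadratic, so its Hessian is the constant matrix H = [[-8, 6, -2], [6, -8, 6], [-2, 6, -8]].
Leading principal minors: -8, 28, -48.
Signs alternate −, +, − ⇒ H ≺ 0 ⇒ concave.

concave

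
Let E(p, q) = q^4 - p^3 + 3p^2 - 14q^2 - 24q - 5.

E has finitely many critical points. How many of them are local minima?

2

E separates as a function of p plus a function of q, so ∇E=0 decouples.
∂E/∂p = -3p(p - 2) = 0 at p ∈ {0, 2}; ∂E/∂q = 4(q - 3)(q + 1)(q + 2) = 0 at q ∈ {-2, -1, 3}.
The Hessian is diagonal: diag(E_pp, E_qq). Second derivatives: E_pp(0)=6, E_pp(2)=-6; E_qq(-2)=20, E_qq(-1)=-16, E_qq(3)=80.
Local minima occur where both diagonal entries positive: (0, -2), (0, 3). Count: 2.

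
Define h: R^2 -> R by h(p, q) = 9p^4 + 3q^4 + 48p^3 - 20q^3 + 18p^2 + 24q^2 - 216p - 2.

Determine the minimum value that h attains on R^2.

h(p,q) separates as A(p) + B(q) − 2, so its minimum is min A + min B − 2.
A'(p) = 36(p - 1)(p + 2)(p + 3) vanishes at p ∈ {-3, -2, 1}; B'(q) = 12q(q - 4)(q - 1) vanishes at q ∈ {0, 1, 4}.
Local minima of A (where A''>0): A(-3)=243, A(1)=-141. Local minima of B: B(0)=0, B(4)=-128.
So the global minimum of h is A(1) + B(4) − 2 = -141 − 128 − 2 = -271, attained at (1, 4).

-271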